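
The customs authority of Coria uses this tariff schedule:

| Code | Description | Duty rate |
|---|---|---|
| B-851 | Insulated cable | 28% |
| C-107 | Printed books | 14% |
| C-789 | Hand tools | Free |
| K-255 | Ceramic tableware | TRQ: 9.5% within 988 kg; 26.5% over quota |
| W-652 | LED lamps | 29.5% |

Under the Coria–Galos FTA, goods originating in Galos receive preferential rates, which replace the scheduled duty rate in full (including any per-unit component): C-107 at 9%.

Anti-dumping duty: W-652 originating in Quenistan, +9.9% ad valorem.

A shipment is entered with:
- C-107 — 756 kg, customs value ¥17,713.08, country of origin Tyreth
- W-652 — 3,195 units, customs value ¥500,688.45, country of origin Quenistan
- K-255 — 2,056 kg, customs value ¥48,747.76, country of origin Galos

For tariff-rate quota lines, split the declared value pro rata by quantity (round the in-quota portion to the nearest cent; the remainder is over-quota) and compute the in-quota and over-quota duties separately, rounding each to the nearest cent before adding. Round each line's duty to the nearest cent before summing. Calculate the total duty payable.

¥208,686.90

Line 1 (C-107, Tyreth, 756 kg, ¥17,713.08):
Base rate for C-107 is 14%.
C-107 has an FTA preferential rate, but origin Tyreth is not Galos; base rate stands.
Duty = ¥17,713.08 × 14% = ¥2,479.83.
Line 2 (W-652, Quenistan, 3,195 units, ¥500,688.45):
Base rate for W-652 is 29.5%.
Additional duty on W-652 from Quenistan: +9.9%. Applied ad valorem rate: 29.5% + 9.9% = 39.4%.
Duty = ¥500,688.45 × 39.4% = ¥197,271.25.
Line 3 (K-255, Galos, 2,056 kg, ¥48,747.76):
Code K-255 is under a tariff-rate quota (threshold 988 kg). In-quota: 988 kg at 9.5%; over-quota: 1,068 kg at 26.5%.
Pro-rata value split: in-quota = ¥48,747.76 × 988/2,056 = ¥23,425.48; over-quota = ¥48,747.76 − ¥23,425.48 = ¥25,322.28.
In-quota duty = ¥23,425.48 × 9.5% = ¥2,225.42. Over-quota duty = ¥25,322.28 × 26.5% = ¥6,710.40.
Line duty = ¥2,225.42 + ¥6,710.40 = ¥8,935.82.
Total = ¥2,479.83 + ¥197,271.25 + ¥8,935.82 = ¥208,686.90.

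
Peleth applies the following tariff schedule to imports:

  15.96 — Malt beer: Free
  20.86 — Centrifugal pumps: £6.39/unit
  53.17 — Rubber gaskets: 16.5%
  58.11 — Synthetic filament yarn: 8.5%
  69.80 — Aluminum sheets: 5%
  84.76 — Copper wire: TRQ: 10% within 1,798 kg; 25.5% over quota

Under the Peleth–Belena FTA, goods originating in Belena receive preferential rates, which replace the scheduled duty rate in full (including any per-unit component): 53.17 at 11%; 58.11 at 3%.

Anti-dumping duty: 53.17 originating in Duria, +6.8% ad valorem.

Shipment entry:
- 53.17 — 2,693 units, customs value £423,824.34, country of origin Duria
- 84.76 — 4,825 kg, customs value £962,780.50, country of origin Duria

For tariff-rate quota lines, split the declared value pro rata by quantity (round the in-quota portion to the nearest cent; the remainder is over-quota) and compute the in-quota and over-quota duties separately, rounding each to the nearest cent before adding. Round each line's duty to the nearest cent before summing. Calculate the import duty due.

Line 1 (53.17, Duria, 2,693 units, £423,824.34):
Base rate for 53.17 is 16.5%.
53.17 has an FTA preferential rate, but origin Duria is not Belena; base rate stands.
Additional duty on 53.17 from Duria: +6.8%. Applied ad valorem rate: 16.5% + 6.8% = 23.3%.
Duty = £423,824.34 × 23.3% = £98,751.07.
Line 2 (84.76, Duria, 4,825 kg, £962,780.50):
Code 84.76 is under a tariff-rate quota (threshold 1,798 kg). In-quota: 1,798 kg at 10%; over-quota: 3,027 kg at 25.5%.
Pro-rata value split: in-quota = £962,780.50 × 1,798/4,825 = £358,772.92; over-quota = £962,780.50 − £358,772.92 = £604,007.58.
In-quota duty = £358,772.92 × 10% = £35,877.29. Over-quota duty = £604,007.58 × 25.5% = £154,021.93.
Line duty = £35,877.29 + £154,021.93 = £189,899.22.
Total = £98,751.07 + £189,899.22 = £288,650.29.

£288,650.29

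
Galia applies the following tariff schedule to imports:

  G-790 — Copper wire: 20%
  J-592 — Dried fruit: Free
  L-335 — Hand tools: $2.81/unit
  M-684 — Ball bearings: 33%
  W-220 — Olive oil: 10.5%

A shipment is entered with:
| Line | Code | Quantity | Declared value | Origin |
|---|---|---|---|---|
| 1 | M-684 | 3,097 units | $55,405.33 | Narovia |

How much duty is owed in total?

$18,283.76

Line 1 (M-684, Narovia, 3,097 units, $55,405.33):
Base rate for M-684 is 33%.
Duty = $55,405.33 × 33% = $18,283.76.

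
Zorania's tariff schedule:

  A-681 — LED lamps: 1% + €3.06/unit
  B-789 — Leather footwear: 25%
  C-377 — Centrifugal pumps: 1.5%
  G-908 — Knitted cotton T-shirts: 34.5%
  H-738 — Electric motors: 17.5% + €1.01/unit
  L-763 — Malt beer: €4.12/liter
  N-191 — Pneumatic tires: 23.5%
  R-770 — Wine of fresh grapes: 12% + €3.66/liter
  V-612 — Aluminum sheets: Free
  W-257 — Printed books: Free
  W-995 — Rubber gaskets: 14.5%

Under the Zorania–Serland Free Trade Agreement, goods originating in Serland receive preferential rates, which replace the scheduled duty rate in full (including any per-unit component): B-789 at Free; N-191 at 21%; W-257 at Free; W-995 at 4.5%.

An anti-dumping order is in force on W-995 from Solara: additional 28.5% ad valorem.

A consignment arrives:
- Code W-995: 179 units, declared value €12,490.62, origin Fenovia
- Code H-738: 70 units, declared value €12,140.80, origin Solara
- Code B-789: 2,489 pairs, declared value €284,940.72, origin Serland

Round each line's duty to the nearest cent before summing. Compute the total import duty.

Line 1 (W-995, Fenovia, 179 units, €12,490.62):
Base rate for W-995 is 14.5%.
W-995 has an FTA preferential rate, but origin Fenovia is not Serland; base rate stands.
The additional-duty order on W-995 targets Solara, not Fenovia; it does not apply.
Duty = €12,490.62 × 14.5% = €1,811.14.
Line 2 (H-738, Solara, 70 units, €12,140.80):
Base rate for H-738 is 17.5% + €1.01/unit.
Duty = €12,140.80 × 17.5% + 70 × €1.01 = €2,195.34.
Line 3 (B-789, Serland, 2,489 pairs, €284,940.72):
Base rate for B-789 is 25%.
Origin Serland qualifies under the Zorania–Serland agreement and B-789 is covered: preferential rate Free applies instead.
Duty = €284,940.72 × 0% = €0.00.
Total = €1,811.14 + €2,195.34 + €0.00 = €4,006.48.

€4,006.48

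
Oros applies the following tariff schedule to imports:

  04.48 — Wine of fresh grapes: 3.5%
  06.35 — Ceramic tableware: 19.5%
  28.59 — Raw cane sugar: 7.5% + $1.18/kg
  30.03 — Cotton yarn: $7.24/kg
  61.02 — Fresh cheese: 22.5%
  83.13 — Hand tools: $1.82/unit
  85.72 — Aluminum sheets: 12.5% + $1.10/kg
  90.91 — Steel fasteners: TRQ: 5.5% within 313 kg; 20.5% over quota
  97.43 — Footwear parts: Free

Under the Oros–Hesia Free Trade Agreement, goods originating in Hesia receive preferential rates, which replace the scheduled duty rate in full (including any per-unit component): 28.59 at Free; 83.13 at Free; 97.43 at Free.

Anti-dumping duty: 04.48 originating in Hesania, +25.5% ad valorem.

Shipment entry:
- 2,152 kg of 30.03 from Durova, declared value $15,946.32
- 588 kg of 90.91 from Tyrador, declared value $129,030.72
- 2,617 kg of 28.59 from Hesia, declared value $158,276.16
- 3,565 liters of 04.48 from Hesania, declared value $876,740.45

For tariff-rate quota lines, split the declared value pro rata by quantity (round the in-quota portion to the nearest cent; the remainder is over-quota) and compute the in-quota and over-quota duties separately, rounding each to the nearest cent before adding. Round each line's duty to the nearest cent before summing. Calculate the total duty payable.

$285,983.80

Line 1 (30.03, Durova, 2,152 kg, $15,946.32):
Base rate for 30.03 is $7.24/kg.
Duty = 2,152 × $7.24 = $15,580.48.
Line 2 (90.91, Tyrador, 588 kg, $129,030.72):
Code 90.91 is under a tariff-rate quota (threshold 313 kg). In-quota: 313 kg at 5.5%; over-quota: 275 kg at 20.5%.
Pro-rata value split: in-quota = $129,030.72 × 313/588 = $68,684.72; over-quota = $129,030.72 − $68,684.72 = $60,346.00.
In-quota duty = $68,684.72 × 5.5% = $3,777.66. Over-quota duty = $60,346.00 × 20.5% = $12,370.93.
Line duty = $3,777.66 + $12,370.93 = $16,148.59.
Line 3 (28.59, Hesia, 2,617 kg, $158,276.16):
Base rate for 28.59 is 7.5% + $1.18/kg.
Origin Hesia qualifies under the Oros–Hesia agreement and 28.59 is covered: preferential rate Free applies instead.
Duty = $158,276.16 × 0% = $0.00.
Line 4 (04.48, Hesania, 3,565 liters, $876,740.45):
Base rate for 04.48 is 3.5%.
Additional duty on 04.48 from Hesania: +25.5%. Applied ad valorem rate: 3.5% + 25.5% = 29%.
Duty = $876,740.45 × 29% = $254,254.73.
Total = $15,580.48 + $16,148.59 + $0.00 + $254,254.73 = $285,983.80.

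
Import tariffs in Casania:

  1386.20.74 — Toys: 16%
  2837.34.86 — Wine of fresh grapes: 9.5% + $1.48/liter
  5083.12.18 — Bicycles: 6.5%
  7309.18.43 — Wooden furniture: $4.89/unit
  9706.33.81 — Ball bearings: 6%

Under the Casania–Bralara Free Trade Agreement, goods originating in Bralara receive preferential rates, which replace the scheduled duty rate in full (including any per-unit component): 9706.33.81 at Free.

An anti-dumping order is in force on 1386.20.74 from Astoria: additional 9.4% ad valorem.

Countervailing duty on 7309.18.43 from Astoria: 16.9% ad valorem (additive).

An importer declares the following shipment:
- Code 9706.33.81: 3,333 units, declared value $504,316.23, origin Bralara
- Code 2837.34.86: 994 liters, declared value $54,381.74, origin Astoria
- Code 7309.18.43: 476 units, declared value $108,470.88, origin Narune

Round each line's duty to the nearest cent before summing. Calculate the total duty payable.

Line 1 (9706.33.81, Bralara, 3,333 units, $504,316.23):
Base rate for 9706.33.81 is 6%.
Origin Bralara qualifies under the Casania–Bralara agreement and 9706.33.81 is covered: preferential rate Free applies instead.
Duty = $504,316.23 × 0% = $0.00.
Line 2 (2837.34.86, Astoria, 994 liters, $54,381.74):
Base rate for 2837.34.86 is 9.5% + $1.48/liter.
Duty = $54,381.74 × 9.5% + 994 × $1.48 = $6,637.39.
Line 3 (7309.18.43, Narune, 476 units, $108,470.88):
Base rate for 7309.18.43 is $4.89/unit.
The additional-duty order on 7309.18.43 targets Astoria, not Narune; it does not apply.
Duty = 476 × $4.89 = $2,327.64.
Total = $0.00 + $6,637.39 + $2,327.64 = $8,965.03.

$8,965.03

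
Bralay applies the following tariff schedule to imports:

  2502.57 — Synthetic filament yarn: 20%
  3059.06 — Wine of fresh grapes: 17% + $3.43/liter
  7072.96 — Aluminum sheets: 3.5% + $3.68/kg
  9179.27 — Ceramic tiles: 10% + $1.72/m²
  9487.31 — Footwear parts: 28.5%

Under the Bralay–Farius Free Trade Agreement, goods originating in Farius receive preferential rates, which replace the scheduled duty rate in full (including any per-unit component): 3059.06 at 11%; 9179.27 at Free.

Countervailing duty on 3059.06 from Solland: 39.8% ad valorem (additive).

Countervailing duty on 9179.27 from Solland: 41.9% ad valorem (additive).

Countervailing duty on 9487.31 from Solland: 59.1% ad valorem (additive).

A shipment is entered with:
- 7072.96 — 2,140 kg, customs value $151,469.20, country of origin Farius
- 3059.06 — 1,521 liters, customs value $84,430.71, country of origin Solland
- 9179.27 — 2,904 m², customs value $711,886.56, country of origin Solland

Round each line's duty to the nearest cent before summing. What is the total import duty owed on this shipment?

$440,814.29

Line 1 (7072.96, Farius, 2,140 kg, $151,469.20):
Base rate for 7072.96 is 3.5% + $3.68/kg.
Origin Farius is the FTA partner but 7072.96 is not on the preference list; base rate stands.
Duty = $151,469.20 × 3.5% + 2,140 × $3.68 = $13,176.62.
Line 2 (3059.06, Solland, 1,521 liters, $84,430.71):
Base rate for 3059.06 is 17% + $3.43/liter.
3059.06 has an FTA preferential rate, but origin Solland is not Farius; base rate stands.
Additional duty on 3059.06 from Solland: +39.8%. Applied ad valorem rate: 17% + 39.8% = 56.8%.
Duty = $84,430.71 × 56.8% + 1,521 × $3.43 = $53,173.67.
Line 3 (9179.27, Solland, 2,904 m², $711,886.56):
Base rate for 9179.27 is 10% + $1.72/m².
9179.27 has an FTA preferential rate, but origin Solland is not Farius; base rate stands.
Additional duty on 9179.27 from Solland: +41.9%. Applied ad valorem rate: 10% + 41.9% = 51.9%.
Duty = $711,886.56 × 51.9% + 2,904 × $1.72 = $374,464.00.
Total = $13,176.62 + $53,173.67 + $374,464.00 = $440,814.29.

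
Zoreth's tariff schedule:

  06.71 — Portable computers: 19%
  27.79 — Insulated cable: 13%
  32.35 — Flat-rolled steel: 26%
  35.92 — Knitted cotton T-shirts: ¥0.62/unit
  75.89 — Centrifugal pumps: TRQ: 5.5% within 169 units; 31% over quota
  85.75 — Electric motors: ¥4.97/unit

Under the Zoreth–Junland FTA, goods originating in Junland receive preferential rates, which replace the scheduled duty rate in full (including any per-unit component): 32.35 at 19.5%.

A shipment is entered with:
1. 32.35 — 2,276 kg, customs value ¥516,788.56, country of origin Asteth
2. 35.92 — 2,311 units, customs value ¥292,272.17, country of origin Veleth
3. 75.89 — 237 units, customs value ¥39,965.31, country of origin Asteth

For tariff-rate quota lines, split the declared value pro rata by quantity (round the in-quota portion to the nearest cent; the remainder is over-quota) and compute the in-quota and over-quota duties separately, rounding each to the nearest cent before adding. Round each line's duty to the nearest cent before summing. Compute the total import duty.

Line 1 (32.35, Asteth, 2,276 kg, ¥516,788.56):
Base rate for 32.35 is 26%.
32.35 has an FTA preferential rate, but origin Asteth is not Junland; base rate stands.
Duty = ¥516,788.56 × 26% = ¥134,365.03.
Line 2 (35.92, Veleth, 2,311 units, ¥292,272.17):
Base rate for 35.92 is ¥0.62/unit.
Duty = 2,311 × ¥0.62 = ¥1,432.82.
Line 3 (75.89, Asteth, 237 units, ¥39,965.31):
Code 75.89 is under a tariff-rate quota (threshold 169 units). In-quota: 169 units at 5.5%; over-quota: 68 units at 31%.
Pro-rata value split: in-quota = ¥39,965.31 × 169/237 = ¥28,498.47; over-quota = ¥39,965.31 − ¥28,498.47 = ¥11,466.84.
In-quota duty = ¥28,498.47 × 5.5% = ¥1,567.42. Over-quota duty = ¥11,466.84 × 31% = ¥3,554.72.
Line duty = ¥1,567.42 + ¥3,554.72 = ¥5,122.14.
Total = ¥134,365.03 + ¥1,432.82 + ¥5,122.14 = ¥140,919.99.

¥140,919.99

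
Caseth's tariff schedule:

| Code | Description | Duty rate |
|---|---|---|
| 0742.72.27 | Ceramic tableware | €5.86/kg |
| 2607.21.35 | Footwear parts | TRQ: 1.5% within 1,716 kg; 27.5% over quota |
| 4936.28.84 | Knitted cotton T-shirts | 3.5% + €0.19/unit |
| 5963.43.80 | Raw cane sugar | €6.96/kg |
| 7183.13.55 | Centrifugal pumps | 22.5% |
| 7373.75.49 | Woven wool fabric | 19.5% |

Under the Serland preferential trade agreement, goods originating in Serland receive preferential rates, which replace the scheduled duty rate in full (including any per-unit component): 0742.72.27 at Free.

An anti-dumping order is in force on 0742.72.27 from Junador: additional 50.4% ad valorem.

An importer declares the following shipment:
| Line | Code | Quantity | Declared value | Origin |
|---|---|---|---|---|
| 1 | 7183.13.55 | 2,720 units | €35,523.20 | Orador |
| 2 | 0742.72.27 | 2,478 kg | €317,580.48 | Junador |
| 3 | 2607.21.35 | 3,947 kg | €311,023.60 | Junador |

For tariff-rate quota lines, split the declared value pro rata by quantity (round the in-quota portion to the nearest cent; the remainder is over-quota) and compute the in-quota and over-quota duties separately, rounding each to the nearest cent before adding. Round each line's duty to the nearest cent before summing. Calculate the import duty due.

Line 1 (7183.13.55, Orador, 2,720 units, €35,523.20):
Base rate for 7183.13.55 is 22.5%.
Duty = €35,523.20 × 22.5% = €7,992.72.
Line 2 (0742.72.27, Junador, 2,478 kg, €317,580.48):
Base rate for 0742.72.27 is €5.86/kg.
0742.72.27 has an FTA preferential rate, but origin Junador is not Serland; base rate stands.
Additional duty on 0742.72.27 from Junador: +50.4% ad valorem. Applied ad valorem rate = 50.4%.
Duty = €317,580.48 × 50.4% + 2,478 × €5.86 = €174,581.64.
Line 3 (2607.21.35, Junador, 3,947 kg, €311,023.60):
Code 2607.21.35 is under a tariff-rate quota (threshold 1,716 kg). In-quota: 1,716 kg at 1.5%; over-quota: 2,231 kg at 27.5%.
Pro-rata value split: in-quota = €311,023.60 × 1,716/3,947 = €135,220.80; over-quota = €311,023.60 − €135,220.80 = €175,802.80.
In-quota duty = €135,220.80 × 1.5% = €2,028.31. Over-quota duty = €175,802.80 × 27.5% = €48,345.77.
Line duty = €2,028.31 + €48,345.77 = €50,374.08.
Total = €7,992.72 + €174,581.64 + €50,374.08 = €232,948.44.

€232,948.44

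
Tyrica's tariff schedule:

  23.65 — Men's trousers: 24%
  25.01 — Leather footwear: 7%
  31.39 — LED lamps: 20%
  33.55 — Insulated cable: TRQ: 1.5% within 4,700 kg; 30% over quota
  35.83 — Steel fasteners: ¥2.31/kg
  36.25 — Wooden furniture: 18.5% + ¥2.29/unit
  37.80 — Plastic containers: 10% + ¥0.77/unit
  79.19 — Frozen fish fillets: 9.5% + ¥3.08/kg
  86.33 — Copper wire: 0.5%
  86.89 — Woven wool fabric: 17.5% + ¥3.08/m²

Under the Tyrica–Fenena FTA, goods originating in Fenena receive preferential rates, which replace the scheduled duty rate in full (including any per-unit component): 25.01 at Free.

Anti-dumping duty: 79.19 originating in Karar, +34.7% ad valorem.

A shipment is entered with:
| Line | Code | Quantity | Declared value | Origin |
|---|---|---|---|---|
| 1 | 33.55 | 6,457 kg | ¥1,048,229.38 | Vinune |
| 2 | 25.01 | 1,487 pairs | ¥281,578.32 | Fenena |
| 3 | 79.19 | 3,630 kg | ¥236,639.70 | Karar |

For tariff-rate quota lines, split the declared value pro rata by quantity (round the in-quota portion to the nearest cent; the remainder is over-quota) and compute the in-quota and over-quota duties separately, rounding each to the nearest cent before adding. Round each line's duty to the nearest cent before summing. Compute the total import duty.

¥212,789.53

Line 1 (33.55, Vinune, 6,457 kg, ¥1,048,229.38):
Code 33.55 is under a tariff-rate quota (threshold 4,700 kg). In-quota: 4,700 kg at 1.5%; over-quota: 1,757 kg at 30%.
Pro-rata value split: in-quota = ¥1,048,229.38 × 4,700/6,457 = ¥762,998.00; over-quota = ¥1,048,229.38 − ¥762,998.00 = ¥285,231.38.
In-quota duty = ¥762,998.00 × 1.5% = ¥11,444.97. Over-quota duty = ¥285,231.38 × 30% = ¥85,569.41.
Line duty = ¥11,444.97 + ¥85,569.41 = ¥97,014.38.
Line 2 (25.01, Fenena, 1,487 pairs, ¥281,578.32):
Base rate for 25.01 is 7%.
Origin Fenena qualifies under the Tyrica–Fenena agreement and 25.01 is covered: preferential rate Free applies instead.
Duty = ¥281,578.32 × 0% = ¥0.00.
Line 3 (79.19, Karar, 3,630 kg, ¥236,639.70):
Base rate for 79.19 is 9.5% + ¥3.08/kg.
Additional duty on 79.19 from Karar: +34.7%. Applied ad valorem rate: 9.5% + 34.7% = 44.2%.
Duty = ¥236,639.70 × 44.2% + 3,630 × ¥3.08 = ¥115,775.15.
Total = ¥97,014.38 + ¥0.00 + ¥115,775.15 = ¥212,789.53.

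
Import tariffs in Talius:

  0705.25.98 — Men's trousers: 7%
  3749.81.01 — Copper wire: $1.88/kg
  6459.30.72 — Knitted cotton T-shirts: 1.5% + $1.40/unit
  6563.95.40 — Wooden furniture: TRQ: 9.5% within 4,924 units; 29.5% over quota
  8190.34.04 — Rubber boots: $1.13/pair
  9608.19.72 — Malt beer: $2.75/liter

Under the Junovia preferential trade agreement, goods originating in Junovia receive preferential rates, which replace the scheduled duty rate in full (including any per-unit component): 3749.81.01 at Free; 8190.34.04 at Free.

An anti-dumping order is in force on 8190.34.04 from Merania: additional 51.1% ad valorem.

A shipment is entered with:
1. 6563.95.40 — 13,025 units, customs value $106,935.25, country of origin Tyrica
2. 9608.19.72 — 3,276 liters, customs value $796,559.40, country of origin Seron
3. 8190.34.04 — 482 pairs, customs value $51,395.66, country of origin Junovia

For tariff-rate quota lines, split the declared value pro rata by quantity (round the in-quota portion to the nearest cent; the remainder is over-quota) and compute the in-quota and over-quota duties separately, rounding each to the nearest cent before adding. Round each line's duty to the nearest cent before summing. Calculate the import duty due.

$32,469.69

Line 1 (6563.95.40, Tyrica, 13,025 units, $106,935.25):
Code 6563.95.40 is under a tariff-rate quota (threshold 4,924 units). In-quota: 4,924 units at 9.5%; over-quota: 8,101 units at 29.5%.
Pro-rata value split: in-quota = $106,935.25 × 4,924/13,025 = $40,426.04; over-quota = $106,935.25 − $40,426.04 = $66,509.21.
In-quota duty = $40,426.04 × 9.5% = $3,840.47. Over-quota duty = $66,509.21 × 29.5% = $19,620.22.
Line duty = $3,840.47 + $19,620.22 = $23,460.69.
Line 2 (9608.19.72, Seron, 3,276 liters, $796,559.40):
Base rate for 9608.19.72 is $2.75/liter.
Duty = 3,276 × $2.75 = $9,009.00.
Line 3 (8190.34.04, Junovia, 482 pairs, $51,395.66):
Base rate for 8190.34.04 is $1.13/pair.
Origin Junovia qualifies under the Talius–Junovia agreement and 8190.34.04 is covered: preferential rate Free applies instead.
The additional-duty order on 8190.34.04 targets Merania, not Junovia; it does not apply.
Duty = $51,395.66 × 0% = $0.00.
Total = $23,460.69 + $9,009.00 + $0.00 = $32,469.69.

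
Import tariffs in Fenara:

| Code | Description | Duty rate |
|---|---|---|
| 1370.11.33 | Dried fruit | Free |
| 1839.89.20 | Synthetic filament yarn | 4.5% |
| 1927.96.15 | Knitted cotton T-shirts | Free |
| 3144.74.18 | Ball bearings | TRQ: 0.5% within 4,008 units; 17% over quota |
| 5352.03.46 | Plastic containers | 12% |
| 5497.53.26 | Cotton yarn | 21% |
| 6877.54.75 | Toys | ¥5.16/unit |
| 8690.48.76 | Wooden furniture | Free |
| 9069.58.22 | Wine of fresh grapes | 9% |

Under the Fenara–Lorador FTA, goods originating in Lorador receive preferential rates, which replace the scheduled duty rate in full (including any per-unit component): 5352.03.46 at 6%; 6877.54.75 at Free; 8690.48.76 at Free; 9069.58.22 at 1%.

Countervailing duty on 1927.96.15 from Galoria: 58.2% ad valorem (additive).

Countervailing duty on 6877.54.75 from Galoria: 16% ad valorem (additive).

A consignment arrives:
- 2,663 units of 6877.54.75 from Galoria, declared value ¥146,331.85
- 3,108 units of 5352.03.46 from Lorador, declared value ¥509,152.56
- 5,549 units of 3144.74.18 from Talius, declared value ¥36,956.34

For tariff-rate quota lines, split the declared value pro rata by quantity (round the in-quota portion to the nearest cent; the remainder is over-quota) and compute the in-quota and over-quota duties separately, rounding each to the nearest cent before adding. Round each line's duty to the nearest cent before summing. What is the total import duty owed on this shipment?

Line 1 (6877.54.75, Galoria, 2,663 units, ¥146,331.85):
Base rate for 6877.54.75 is ¥5.16/unit.
6877.54.75 has an FTA preferential rate, but origin Galoria is not Lorador; base rate stands.
Additional duty on 6877.54.75 from Galoria: +16% ad valorem. Applied ad valorem rate = 16%.
Duty = ¥146,331.85 × 16% + 2,663 × ¥5.16 = ¥37,154.18.
Line 2 (5352.03.46, Lorador, 3,108 units, ¥509,152.56):
Base rate for 5352.03.46 is 12%.
Origin Lorador qualifies under the Fenara–Lorador agreement and 5352.03.46 is covered: preferential rate 6% applies instead.
Duty = ¥509,152.56 × 6% = ¥30,549.15.
Line 3 (3144.74.18, Talius, 5,549 units, ¥36,956.34):
Code 3144.74.18 is under a tariff-rate quota (threshold 4,008 units). In-quota: 4,008 units at 0.5%; over-quota: 1,541 units at 17%.
Pro-rata value split: in-quota = ¥36,956.34 × 4,008/5,549 = ¥26,693.28; over-quota = ¥36,956.34 − ¥26,693.28 = ¥10,263.06.
In-quota duty = ¥26,693.28 × 0.5% = ¥133.47. Over-quota duty = ¥10,263.06 × 17% = ¥1,744.72.
Line duty = ¥133.47 + ¥1,744.72 = ¥1,878.19.
Total = ¥37,154.18 + ¥30,549.15 + ¥1,878.19 = ¥69,581.52.

¥69,581.52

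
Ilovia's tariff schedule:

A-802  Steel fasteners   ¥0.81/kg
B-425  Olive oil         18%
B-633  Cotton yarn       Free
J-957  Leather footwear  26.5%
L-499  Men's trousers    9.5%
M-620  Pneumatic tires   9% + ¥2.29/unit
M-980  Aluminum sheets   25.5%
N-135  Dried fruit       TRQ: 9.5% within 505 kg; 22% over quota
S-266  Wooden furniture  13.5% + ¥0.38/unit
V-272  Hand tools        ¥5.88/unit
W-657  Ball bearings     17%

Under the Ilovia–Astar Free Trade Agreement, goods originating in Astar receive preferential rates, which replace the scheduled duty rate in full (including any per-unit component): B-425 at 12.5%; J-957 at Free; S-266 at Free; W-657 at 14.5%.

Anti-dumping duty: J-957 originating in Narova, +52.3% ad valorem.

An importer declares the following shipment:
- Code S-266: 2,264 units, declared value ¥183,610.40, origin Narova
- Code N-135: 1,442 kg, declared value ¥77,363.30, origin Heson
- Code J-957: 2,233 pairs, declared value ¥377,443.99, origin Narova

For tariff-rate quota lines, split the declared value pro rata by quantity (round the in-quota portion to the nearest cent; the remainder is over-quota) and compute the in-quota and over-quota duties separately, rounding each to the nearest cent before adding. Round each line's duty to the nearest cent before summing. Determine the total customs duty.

¥336,706.85

Line 1 (S-266, Narova, 2,264 units, ¥183,610.40):
Base rate for S-266 is 13.5% + ¥0.38/unit.
S-266 has an FTA preferential rate, but origin Narova is not Astar; base rate stands.
Duty = ¥183,610.40 × 13.5% + 2,264 × ¥0.38 = ¥25,647.72.
Line 2 (N-135, Heson, 1,442 kg, ¥77,363.30):
Code N-135 is under a tariff-rate quota (threshold 505 kg). In-quota: 505 kg at 9.5%; over-quota: 937 kg at 22%.
Pro-rata value split: in-quota = ¥77,363.30 × 505/1,442 = ¥27,093.25; over-quota = ¥77,363.30 − ¥27,093.25 = ¥50,270.05.
In-quota duty = ¥27,093.25 × 9.5% = ¥2,573.86. Over-quota duty = ¥50,270.05 × 22% = ¥11,059.41.
Line duty = ¥2,573.86 + ¥11,059.41 = ¥13,633.27.
Line 3 (J-957, Narova, 2,233 pairs, ¥377,443.99):
Base rate for J-957 is 26.5%.
J-957 has an FTA preferential rate, but origin Narova is not Astar; base rate stands.
Additional duty on J-957 from Narova: +52.3%. Applied ad valorem rate: 26.5% + 52.3% = 78.8%.
Duty = ¥377,443.99 × 78.8% = ¥297,425.86.
Total = ¥25,647.72 + ¥13,633.27 + ¥297,425.86 = ¥336,706.85.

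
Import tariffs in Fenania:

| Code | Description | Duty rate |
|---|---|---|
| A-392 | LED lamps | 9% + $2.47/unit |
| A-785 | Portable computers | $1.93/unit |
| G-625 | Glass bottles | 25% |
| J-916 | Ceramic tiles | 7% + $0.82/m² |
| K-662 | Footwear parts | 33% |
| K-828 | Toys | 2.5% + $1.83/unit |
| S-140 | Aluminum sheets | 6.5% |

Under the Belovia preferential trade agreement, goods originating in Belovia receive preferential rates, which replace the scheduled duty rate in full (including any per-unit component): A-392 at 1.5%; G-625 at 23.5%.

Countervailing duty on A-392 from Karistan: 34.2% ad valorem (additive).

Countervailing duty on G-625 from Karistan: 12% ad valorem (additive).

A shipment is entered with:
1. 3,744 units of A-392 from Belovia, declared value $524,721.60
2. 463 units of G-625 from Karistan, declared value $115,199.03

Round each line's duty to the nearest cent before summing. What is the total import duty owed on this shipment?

Line 1 (A-392, Belovia, 3,744 units, $524,721.60):
Base rate for A-392 is 9% + $2.47/unit.
Origin Belovia qualifies under the Fenania–Belovia agreement and A-392 is covered: preferential rate 1.5% applies instead.
The additional-duty order on A-392 targets Karistan, not Belovia; it does not apply.
Duty = $524,721.60 × 1.5% = $7,870.82.
Line 2 (G-625, Karistan, 463 units, $115,199.03):
Base rate for G-625 is 25%.
G-625 has an FTA preferential rate, but origin Karistan is not Belovia; base rate stands.
Additional duty on G-625 from Karistan: +12%. Applied ad valorem rate: 25% + 12% = 37%.
Duty = $115,199.03 × 37% = $42,623.64.
Total = $7,870.82 + $42,623.64 = $50,494.46.

$50,494.46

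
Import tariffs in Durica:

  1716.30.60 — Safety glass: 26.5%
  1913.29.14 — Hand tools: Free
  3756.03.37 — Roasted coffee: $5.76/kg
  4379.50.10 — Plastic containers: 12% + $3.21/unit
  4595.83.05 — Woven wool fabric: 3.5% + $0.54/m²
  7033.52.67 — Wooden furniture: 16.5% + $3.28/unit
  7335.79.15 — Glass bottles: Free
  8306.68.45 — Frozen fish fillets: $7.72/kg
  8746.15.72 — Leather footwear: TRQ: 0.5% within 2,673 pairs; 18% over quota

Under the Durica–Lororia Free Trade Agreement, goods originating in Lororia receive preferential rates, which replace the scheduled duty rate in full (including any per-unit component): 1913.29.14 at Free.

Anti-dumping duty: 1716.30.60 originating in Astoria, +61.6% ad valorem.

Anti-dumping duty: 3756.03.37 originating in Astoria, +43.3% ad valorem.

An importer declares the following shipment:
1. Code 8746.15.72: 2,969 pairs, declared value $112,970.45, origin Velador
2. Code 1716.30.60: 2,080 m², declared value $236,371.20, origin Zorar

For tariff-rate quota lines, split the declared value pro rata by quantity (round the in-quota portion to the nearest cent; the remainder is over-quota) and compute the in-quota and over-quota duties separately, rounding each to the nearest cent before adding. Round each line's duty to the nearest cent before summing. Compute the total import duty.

Line 1 (8746.15.72, Velador, 2,969 pairs, $112,970.45):
Code 8746.15.72 is under a tariff-rate quota (threshold 2,673 pairs). In-quota: 2,673 pairs at 0.5%; over-quota: 296 pairs at 18%.
Pro-rata value split: in-quota = $112,970.45 × 2,673/2,969 = $101,707.65; over-quota = $112,970.45 − $101,707.65 = $11,262.80.
In-quota duty = $101,707.65 × 0.5% = $508.54. Over-quota duty = $11,262.80 × 18% = $2,027.30.
Line duty = $508.54 + $2,027.30 = $2,535.84.
Line 2 (1716.30.60, Zorar, 2,080 m², $236,371.20):
Base rate for 1716.30.60 is 26.5%.
The additional-duty order on 1716.30.60 targets Astoria, not Zorar; it does not apply.
Duty = $236,371.20 × 26.5% = $62,638.37.
Total = $2,535.84 + $62,638.37 = $65,174.21.

$65,174.21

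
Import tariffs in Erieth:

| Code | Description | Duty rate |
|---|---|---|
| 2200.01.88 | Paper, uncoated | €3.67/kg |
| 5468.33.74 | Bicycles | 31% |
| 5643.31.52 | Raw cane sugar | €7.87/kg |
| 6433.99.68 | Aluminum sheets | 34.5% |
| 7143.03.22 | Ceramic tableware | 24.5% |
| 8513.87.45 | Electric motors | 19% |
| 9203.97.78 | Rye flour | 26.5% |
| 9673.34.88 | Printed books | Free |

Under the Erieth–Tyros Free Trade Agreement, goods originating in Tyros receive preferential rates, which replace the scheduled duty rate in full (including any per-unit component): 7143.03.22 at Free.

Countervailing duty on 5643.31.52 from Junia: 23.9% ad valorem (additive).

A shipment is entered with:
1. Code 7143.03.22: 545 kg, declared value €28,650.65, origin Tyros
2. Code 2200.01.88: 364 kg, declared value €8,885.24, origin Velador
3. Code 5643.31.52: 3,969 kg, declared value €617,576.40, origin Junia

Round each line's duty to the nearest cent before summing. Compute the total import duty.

€180,172.67

Line 1 (7143.03.22, Tyros, 545 kg, €28,650.65):
Base rate for 7143.03.22 is 24.5%.
Origin Tyros qualifies under the Erieth–Tyros agreement and 7143.03.22 is covered: preferential rate Free applies instead.
Duty = €28,650.65 × 0% = €0.00.
Line 2 (2200.01.88, Velador, 364 kg, €8,885.24):
Base rate for 2200.01.88 is €3.67/kg.
Duty = 364 × €3.67 = €1,335.88.
Line 3 (5643.31.52, Junia, 3,969 kg, €617,576.40):
Base rate for 5643.31.52 is €7.87/kg.
Additional duty on 5643.31.52 from Junia: +23.9% ad valorem. Applied ad valorem rate = 23.9%.
Duty = €617,576.40 × 23.9% + 3,969 × €7.87 = €178,836.79.
Total = €0.00 + €1,335.88 + €178,836.79 = €180,172.67.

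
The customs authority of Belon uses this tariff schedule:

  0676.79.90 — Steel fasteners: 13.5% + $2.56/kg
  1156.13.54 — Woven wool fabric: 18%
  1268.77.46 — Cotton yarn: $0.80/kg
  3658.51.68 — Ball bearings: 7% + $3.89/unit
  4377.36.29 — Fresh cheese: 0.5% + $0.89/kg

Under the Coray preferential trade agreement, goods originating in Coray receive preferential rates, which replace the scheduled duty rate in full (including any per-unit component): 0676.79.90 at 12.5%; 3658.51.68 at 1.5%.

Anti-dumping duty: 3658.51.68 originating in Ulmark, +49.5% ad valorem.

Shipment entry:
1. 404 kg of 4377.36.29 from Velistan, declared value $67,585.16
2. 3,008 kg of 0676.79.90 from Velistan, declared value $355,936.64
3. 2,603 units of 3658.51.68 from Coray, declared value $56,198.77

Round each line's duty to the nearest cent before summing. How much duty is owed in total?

Line 1 (4377.36.29, Velistan, 404 kg, $67,585.16):
Base rate for 4377.36.29 is 0.5% + $0.89/kg.
Duty = $67,585.16 × 0.5% + 404 × $0.89 = $697.49.
Line 2 (0676.79.90, Velistan, 3,008 kg, $355,936.64):
Base rate for 0676.79.90 is 13.5% + $2.56/kg.
0676.79.90 has an FTA preferential rate, but origin Velistan is not Coray; base rate stands.
Duty = $355,936.64 × 13.5% + 3,008 × $2.56 = $55,751.93.
Line 3 (3658.51.68, Coray, 2,603 units, $56,198.77):
Base rate for 3658.51.68 is 7% + $3.89/unit.
Origin Coray qualifies under the Belon–Coray agreement and 3658.51.68 is covered: preferential rate 1.5% applies instead.
The additional-duty order on 3658.51.68 targets Ulmark, not Coray; it does not apply.
Duty = $56,198.77 × 1.5% = $842.98.
Total = $697.49 + $55,751.93 + $842.98 = $57,292.40.

$57,292.40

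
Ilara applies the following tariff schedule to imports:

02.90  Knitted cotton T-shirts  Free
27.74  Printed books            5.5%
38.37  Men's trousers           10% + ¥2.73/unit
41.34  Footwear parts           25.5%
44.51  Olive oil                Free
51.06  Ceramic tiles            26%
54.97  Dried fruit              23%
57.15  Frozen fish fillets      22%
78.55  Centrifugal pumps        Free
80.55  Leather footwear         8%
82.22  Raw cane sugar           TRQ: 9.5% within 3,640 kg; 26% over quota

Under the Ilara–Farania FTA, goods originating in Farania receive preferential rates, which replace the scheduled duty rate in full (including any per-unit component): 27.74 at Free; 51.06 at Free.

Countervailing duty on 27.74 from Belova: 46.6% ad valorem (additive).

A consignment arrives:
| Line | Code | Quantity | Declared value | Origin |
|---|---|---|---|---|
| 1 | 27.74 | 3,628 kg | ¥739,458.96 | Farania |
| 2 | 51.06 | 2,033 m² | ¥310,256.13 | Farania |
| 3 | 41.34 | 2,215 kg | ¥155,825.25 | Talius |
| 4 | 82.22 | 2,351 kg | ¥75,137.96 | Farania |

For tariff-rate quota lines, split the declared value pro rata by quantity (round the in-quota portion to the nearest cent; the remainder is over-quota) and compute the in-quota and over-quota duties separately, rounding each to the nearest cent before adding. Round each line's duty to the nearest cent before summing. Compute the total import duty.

¥46,873.55

Line 1 (27.74, Farania, 3,628 kg, ¥739,458.96):
Base rate for 27.74 is 5.5%.
Origin Farania qualifies under the Ilara–Farania agreement and 27.74 is covered: preferential rate Free applies instead.
The additional-duty order on 27.74 targets Belova, not Farania; it does not apply.
Duty = ¥739,458.96 × 0% = ¥0.00.
Line 2 (51.06, Farania, 2,033 m², ¥310,256.13):
Base rate for 51.06 is 26%.
Origin Farania qualifies under the Ilara–Farania agreement and 51.06 is covered: preferential rate Free applies instead.
Duty = ¥310,256.13 × 0% = ¥0.00.
Line 3 (41.34, Talius, 2,215 kg, ¥155,825.25):
Base rate for 41.34 is 25.5%.
Duty = ¥155,825.25 × 25.5% = ¥39,735.44.
Line 4 (82.22, Farania, 2,351 kg, ¥75,137.96):
Code 82.22 is under a tariff-rate quota (threshold 3,640 kg). Quantity 2,351 kg is within the quota, so the in-quota rate 9.5% applies to the full value.
Duty = ¥75,137.96 × 9.5% = ¥7,138.11.
Total = ¥0.00 + ¥0.00 + ¥39,735.44 + ¥7,138.11 = ¥46,873.55.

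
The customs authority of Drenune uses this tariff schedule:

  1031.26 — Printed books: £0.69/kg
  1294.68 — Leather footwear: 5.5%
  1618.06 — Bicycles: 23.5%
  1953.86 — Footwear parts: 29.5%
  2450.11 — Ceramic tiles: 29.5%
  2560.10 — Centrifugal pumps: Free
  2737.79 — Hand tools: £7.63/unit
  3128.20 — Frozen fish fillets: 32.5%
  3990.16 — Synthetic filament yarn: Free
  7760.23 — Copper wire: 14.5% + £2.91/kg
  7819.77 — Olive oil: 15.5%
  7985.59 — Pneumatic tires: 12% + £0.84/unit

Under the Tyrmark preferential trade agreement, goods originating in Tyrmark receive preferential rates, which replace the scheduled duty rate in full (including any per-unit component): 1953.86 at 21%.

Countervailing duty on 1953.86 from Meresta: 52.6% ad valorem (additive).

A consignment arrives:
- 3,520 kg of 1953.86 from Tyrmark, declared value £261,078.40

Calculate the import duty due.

Line 1 (1953.86, Tyrmark, 3,520 kg, £261,078.40):
Base rate for 1953.86 is 29.5%.
Origin Tyrmark qualifies under the Drenune–Tyrmark agreement and 1953.86 is covered: preferential rate 21% applies instead.
The additional-duty order on 1953.86 targets Meresta, not Tyrmark; it does not apply.
Duty = £261,078.40 × 21% = £54,826.46.

£54,826.46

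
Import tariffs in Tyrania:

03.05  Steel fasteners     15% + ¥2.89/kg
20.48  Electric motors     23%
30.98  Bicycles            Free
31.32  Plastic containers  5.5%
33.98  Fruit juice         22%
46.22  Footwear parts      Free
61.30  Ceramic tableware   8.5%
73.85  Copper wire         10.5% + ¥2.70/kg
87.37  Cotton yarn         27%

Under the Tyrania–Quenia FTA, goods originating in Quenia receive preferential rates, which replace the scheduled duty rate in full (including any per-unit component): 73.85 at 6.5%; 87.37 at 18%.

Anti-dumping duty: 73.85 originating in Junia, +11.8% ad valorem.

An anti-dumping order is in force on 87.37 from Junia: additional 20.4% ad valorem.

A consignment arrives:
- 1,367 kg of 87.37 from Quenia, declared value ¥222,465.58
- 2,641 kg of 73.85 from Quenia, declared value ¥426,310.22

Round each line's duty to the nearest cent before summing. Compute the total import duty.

¥67,753.96

Line 1 (87.37, Quenia, 1,367 kg, ¥222,465.58):
Base rate for 87.37 is 27%.
Origin Quenia qualifies under the Tyrania–Quenia agreement and 87.37 is covered: preferential rate 18% applies instead.
The additional-duty order on 87.37 targets Junia, not Quenia; it does not apply.
Duty = ¥222,465.58 × 18% = ¥40,043.80.
Line 2 (73.85, Quenia, 2,641 kg, ¥426,310.22):
Base rate for 73.85 is 10.5% + ¥2.70/kg.
Origin Quenia qualifies under the Tyrania–Quenia agreement and 73.85 is covered: preferential rate 6.5% applies instead.
The additional-duty order on 73.85 targets Junia, not Quenia; it does not apply.
Duty = ¥426,310.22 × 6.5% = ¥27,710.16.
Total = ¥40,043.80 + ¥27,710.16 = ¥67,753.96.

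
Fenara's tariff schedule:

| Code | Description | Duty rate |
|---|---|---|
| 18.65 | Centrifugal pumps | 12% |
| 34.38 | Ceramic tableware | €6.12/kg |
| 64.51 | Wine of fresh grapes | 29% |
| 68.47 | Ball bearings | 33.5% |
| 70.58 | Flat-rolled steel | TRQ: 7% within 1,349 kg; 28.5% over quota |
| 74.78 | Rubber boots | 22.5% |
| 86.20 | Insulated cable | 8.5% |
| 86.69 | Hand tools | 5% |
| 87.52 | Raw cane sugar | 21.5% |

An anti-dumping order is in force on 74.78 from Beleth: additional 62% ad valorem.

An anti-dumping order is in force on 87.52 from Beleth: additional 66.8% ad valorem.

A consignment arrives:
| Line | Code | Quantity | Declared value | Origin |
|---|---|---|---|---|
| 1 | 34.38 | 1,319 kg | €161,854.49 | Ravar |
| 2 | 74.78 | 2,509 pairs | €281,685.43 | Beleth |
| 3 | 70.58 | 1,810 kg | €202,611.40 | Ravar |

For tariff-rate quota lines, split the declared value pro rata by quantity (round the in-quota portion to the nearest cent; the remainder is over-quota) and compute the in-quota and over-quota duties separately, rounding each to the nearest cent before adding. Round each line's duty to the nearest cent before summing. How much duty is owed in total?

€271,374.20

Line 1 (34.38, Ravar, 1,319 kg, €161,854.49):
Base rate for 34.38 is €6.12/kg.
Duty = 1,319 × €6.12 = €8,072.28.
Line 2 (74.78, Beleth, 2,509 pairs, €281,685.43):
Base rate for 74.78 is 22.5%.
Additional duty on 74.78 from Beleth: +62%. Applied ad valorem rate: 22.5% + 62% = 84.5%.
Duty = €281,685.43 × 84.5% = €238,024.19.
Line 3 (70.58, Ravar, 1,810 kg, €202,611.40):
Code 70.58 is under a tariff-rate quota (threshold 1,349 kg). In-quota: 1,349 kg at 7%; over-quota: 461 kg at 28.5%.
Pro-rata value split: in-quota = €202,611.40 × 1,349/1,810 = €151,007.06; over-quota = €202,611.40 − €151,007.06 = €51,604.34.
In-quota duty = €151,007.06 × 7% = €10,570.49. Over-quota duty = €51,604.34 × 28.5% = €14,707.24.
Line duty = €10,570.49 + €14,707.24 = €25,277.73.
Total = €8,072.28 + €238,024.19 + €25,277.73 = €271,374.20.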